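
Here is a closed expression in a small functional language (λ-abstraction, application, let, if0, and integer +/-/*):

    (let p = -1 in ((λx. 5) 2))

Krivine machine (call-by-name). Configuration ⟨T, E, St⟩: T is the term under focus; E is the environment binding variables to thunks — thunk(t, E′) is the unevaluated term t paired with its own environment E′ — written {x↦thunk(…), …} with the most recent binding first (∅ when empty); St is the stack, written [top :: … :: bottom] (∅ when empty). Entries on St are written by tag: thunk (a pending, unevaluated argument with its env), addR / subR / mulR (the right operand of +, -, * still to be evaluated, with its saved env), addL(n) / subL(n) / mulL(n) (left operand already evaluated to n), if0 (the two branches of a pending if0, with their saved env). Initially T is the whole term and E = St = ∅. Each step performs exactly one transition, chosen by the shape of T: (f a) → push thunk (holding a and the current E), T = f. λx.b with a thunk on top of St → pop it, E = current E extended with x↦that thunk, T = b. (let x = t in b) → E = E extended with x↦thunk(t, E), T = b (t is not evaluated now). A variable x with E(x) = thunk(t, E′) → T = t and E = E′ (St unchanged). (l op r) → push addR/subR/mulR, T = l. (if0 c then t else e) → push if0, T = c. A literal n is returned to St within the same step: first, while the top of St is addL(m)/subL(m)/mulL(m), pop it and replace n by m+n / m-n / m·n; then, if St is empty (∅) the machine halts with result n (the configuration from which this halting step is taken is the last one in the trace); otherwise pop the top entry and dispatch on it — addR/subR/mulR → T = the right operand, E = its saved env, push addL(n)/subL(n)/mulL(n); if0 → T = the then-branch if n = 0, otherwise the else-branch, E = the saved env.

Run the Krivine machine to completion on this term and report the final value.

Answer: 5

Execution trace:
0. <T=(let p = -1 in ((λx. 5) 2)), E=∅, St=∅>
1. <T=((λx. 5) 2), E={p↦thunk(-1, ∅)}, St=∅>
2. <T=(λx. 5), E={p↦thunk(-1, ∅)}, St=[thunk]>
3. <T=5, E={x↦thunk(2, {p↦thunk(-1, ∅)}), p↦thunk(-1, ∅)}, St=∅>
→ final value 5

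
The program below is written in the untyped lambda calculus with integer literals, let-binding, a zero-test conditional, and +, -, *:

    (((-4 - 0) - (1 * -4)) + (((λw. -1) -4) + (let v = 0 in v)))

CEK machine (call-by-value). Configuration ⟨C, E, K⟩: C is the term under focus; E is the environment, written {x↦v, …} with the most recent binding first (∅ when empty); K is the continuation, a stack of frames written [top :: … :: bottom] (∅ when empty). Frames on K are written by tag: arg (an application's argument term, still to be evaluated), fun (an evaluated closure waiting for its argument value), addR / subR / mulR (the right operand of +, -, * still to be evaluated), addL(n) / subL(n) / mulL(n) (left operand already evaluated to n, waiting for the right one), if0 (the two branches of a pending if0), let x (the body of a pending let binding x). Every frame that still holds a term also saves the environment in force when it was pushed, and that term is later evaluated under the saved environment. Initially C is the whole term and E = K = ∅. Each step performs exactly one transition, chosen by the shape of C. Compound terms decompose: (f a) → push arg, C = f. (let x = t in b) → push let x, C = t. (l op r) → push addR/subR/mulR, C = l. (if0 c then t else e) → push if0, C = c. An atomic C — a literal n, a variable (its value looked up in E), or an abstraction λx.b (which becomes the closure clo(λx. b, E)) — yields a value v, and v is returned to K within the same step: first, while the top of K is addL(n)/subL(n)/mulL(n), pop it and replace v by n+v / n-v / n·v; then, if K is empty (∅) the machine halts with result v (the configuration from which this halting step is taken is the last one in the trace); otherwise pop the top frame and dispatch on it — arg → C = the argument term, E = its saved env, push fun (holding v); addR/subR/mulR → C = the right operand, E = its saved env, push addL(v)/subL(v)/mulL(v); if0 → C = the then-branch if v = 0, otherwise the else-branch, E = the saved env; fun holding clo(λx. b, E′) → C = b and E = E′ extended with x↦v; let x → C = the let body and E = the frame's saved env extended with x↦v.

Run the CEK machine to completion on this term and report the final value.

t=0: [C=(((-4 - 0) - (1 * -4)) + (((λw. -1) -4) + (let v = 0 in v))) | E=∅ | K=∅]
t=1: [C=((-4 - 0) - (1 * -4)) | E=∅ | K=[addR]]
t=2: [C=(-4 - 0) | E=∅ | K=[subR :: addR]]
t=3: [C=-4 | E=∅ | K=[subR :: subR :: addR]]
t=4: [C=0 | E=∅ | K=[subL(-4) :: subR :: addR]]
t=5: [C=(1 * -4) | E=∅ | K=[subL(-4) :: addR]]
t=6: [C=1 | E=∅ | K=[mulR :: subL(-4) :: addR]]
t=7: [C=-4 | E=∅ | K=[mulL(1) :: subL(-4) :: addR]]
t=8: [C=(((λw. -1) -4) + (let v = 0 in v)) | E=∅ | K=[addL(0)]]
t=9: [C=((λw. -1) -4) | E=∅ | K=[addR :: addL(0)]]
t=10: [C=(λw. -1) | E=∅ | K=[arg :: addR :: addL(0)]]
t=11: [C=-4 | E=∅ | K=[fun :: addR :: addL(0)]]
t=12: [C=-1 | E={w↦-4} | K=[addR :: addL(0)]]
t=13: [C=(let v = 0 in v) | E=∅ | K=[addL(-1) :: addL(0)]]
t=14: [C=0 | E=∅ | K=[let v :: addL(-1) :: addL(0)]]
t=15: [C=v | E={v↦0} | K=[addL(-1) :: addL(0)]]
→ final value -1

Answer: -1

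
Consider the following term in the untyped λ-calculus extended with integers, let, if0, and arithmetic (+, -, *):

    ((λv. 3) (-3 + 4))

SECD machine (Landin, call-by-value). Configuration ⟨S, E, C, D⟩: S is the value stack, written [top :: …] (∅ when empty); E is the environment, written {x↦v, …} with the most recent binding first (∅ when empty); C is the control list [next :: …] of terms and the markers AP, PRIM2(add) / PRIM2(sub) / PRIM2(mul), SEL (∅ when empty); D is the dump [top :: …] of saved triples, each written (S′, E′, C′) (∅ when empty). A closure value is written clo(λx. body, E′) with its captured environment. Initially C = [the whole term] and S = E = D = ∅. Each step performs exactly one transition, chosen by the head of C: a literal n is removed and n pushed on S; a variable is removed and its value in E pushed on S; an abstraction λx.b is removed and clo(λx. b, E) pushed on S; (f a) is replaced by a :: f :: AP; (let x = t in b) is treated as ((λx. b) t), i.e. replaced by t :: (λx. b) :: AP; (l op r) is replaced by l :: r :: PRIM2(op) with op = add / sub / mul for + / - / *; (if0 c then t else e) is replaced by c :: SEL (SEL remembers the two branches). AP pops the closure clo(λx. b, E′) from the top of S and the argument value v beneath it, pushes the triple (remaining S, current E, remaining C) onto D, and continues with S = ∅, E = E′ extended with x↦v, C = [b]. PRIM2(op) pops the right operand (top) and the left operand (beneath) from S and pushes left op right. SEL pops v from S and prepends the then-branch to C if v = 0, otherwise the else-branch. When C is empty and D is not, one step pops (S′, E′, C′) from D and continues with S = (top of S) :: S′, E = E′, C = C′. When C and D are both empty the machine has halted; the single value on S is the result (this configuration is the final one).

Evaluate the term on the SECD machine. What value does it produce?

Answer: 3

Execution trace:
0. ⟨S=∅; E=∅; C=[((λv. 3) (-3 + 4))]; D=∅⟩
1. ⟨S=∅; E=∅; C=[(-3 + 4) :: (λv. 3) :: AP]; D=∅⟩
2. ⟨S=∅; E=∅; C=[-3 :: 4 :: PRIM2(add) :: (λv. 3) :: AP]; D=∅⟩
3. ⟨S=[-3]; E=∅; C=[4 :: PRIM2(add) :: (λv. 3) :: AP]; D=∅⟩
4. ⟨S=[4 :: -3]; E=∅; C=[PRIM2(add) :: (λv. 3) :: AP]; D=∅⟩
5. ⟨S=[1]; E=∅; C=[(λv. 3) :: AP]; D=∅⟩
6. ⟨S=[clo(λv. 3, ∅) :: 1]; E=∅; C=[AP]; D=∅⟩
7. ⟨S=∅; E={v↦1}; C=[3]; D=[(∅, ∅, ∅)]⟩
8. ⟨S=[3]; E={v↦1}; C=∅; D=[(∅, ∅, ∅)]⟩
9. ⟨S=[3]; E=∅; C=∅; D=∅⟩
→ final value 3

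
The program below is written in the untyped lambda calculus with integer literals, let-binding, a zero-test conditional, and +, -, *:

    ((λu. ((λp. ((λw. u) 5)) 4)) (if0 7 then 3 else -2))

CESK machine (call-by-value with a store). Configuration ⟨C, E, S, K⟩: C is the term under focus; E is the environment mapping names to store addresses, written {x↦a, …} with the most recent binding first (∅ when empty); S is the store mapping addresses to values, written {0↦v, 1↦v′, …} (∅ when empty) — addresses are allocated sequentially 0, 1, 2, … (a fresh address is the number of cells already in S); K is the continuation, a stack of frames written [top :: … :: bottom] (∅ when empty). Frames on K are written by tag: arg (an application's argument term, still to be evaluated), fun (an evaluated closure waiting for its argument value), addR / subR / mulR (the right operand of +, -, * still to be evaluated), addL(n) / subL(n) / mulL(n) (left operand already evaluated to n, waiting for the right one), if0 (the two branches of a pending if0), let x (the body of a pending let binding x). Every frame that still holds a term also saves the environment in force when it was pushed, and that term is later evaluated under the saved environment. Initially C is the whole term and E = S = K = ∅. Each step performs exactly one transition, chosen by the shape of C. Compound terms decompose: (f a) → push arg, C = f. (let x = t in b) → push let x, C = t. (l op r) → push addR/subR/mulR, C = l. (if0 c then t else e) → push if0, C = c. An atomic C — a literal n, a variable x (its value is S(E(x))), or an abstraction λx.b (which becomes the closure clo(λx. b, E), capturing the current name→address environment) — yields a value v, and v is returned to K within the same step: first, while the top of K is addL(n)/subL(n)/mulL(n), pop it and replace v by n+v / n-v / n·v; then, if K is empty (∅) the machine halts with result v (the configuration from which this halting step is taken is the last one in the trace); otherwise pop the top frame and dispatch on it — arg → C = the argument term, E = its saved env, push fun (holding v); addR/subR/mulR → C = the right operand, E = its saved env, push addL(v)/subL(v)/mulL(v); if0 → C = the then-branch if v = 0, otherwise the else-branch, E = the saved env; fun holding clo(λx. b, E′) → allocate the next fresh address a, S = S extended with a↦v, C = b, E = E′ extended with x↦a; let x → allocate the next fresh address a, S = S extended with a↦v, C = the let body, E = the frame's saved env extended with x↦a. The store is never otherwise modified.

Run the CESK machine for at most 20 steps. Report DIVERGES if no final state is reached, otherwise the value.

[0] [C=((λu. ((λp. ((λw. u) 5)) 4)) (if0 7 then 3 else -2)) | E=∅ | S=∅ | K=∅]
[1] [C=(λu. ((λp. ((λw. u) 5)) 4)) | E=∅ | S=∅ | K=[arg]]
[2] [C=(if0 7 then 3 else -2) | E=∅ | S=∅ | K=[fun]]
[3] [C=7 | E=∅ | S=∅ | K=[if0 :: fun]]
[4] [C=-2 | E=∅ | S=∅ | K=[fun]]
[5] [C=((λp. ((λw. u) 5)) 4) | E={u↦0} | S={0↦-2} | K=∅]
[6] [C=(λp. ((λw. u) 5)) | E={u↦0} | S={0↦-2} | K=[arg]]
[7] [C=4 | E={u↦0} | S={0↦-2} | K=[fun]]
[8] [C=((λw. u) 5) | E={p↦1, u↦0} | S={0↦-2, 1↦4} | K=∅]
[9] [C=(λw. u) | E={p↦1, u↦0} | S={0↦-2, 1↦4} | K=[arg]]
[10] [C=5 | E={p↦1, u↦0} | S={0↦-2, 1↦4} | K=[fun]]
[11] [C=u | E={w↦2, p↦1, u↦0} | S={0↦-2, 1↦4, 2↦5} | K=∅]
→ final value -2

Answer: -2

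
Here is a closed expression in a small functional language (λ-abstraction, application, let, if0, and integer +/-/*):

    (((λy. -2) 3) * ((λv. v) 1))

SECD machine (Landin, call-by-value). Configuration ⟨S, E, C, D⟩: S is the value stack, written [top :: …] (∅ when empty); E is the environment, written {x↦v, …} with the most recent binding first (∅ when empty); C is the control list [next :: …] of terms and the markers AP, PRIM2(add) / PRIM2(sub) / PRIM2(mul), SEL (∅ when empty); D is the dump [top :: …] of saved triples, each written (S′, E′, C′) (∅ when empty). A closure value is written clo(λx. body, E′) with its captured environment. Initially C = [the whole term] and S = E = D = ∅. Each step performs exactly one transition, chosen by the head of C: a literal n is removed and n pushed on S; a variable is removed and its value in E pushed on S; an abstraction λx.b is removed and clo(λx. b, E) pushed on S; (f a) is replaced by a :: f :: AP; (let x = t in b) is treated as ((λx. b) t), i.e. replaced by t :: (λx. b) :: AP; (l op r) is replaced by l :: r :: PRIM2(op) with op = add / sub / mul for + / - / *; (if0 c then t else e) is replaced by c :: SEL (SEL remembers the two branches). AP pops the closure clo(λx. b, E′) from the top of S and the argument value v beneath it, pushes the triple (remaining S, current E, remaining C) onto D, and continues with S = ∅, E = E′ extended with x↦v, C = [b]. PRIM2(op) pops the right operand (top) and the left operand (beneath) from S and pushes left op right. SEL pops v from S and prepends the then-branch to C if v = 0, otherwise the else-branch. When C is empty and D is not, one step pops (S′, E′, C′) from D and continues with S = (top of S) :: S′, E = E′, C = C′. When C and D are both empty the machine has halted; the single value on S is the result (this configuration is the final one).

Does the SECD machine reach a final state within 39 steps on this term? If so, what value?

0. <S=∅, E=∅, C=[(((λy. -2) 3) * ((λv. v) 1))], D=∅>
1. <S=∅, E=∅, C=[((λy. -2) 3) :: ((λv. v) 1) :: PRIM2(mul)], D=∅>
2. <S=∅, E=∅, C=[3 :: (λy. -2) :: AP :: ((λv. v) 1) :: PRIM2(mul)], D=∅>
3. <S=[3], E=∅, C=[(λy. -2) :: AP :: ((λv. v) 1) :: PRIM2(mul)], D=∅>
4. <S=[clo(λy. -2, ∅) :: 3], E=∅, C=[AP :: ((λv. v) 1) :: PRIM2(mul)], D=∅>
5. <S=∅, E={y↦3}, C=[-2], D=[(∅, ∅, [((λv. v) 1) :: PRIM2(mul)])]>
6. <S=[-2], E={y↦3}, C=∅, D=[(∅, ∅, [((λv. v) 1) :: PRIM2(mul)])]>
7. <S=[-2], E=∅, C=[((λv. v) 1) :: PRIM2(mul)], D=∅>
8. <S=[-2], E=∅, C=[1 :: (λv. v) :: AP :: PRIM2(mul)], D=∅>
9. <S=[1 :: -2], E=∅, C=[(λv. v) :: AP :: PRIM2(mul)], D=∅>
10. <S=[clo(λv. v, ∅) :: 1 :: -2], E=∅, C=[AP :: PRIM2(mul)], D=∅>
11. <S=∅, E={v↦1}, C=[v], D=[([-2], ∅, [PRIM2(mul)])]>
12. <S=[1], E={v↦1}, C=∅, D=[([-2], ∅, [PRIM2(mul)])]>
13. <S=[1 :: -2], E=∅, C=[PRIM2(mul)], D=∅>
14. <S=[-2], E=∅, C=∅, D=∅>
→ final value -2

Answer: -2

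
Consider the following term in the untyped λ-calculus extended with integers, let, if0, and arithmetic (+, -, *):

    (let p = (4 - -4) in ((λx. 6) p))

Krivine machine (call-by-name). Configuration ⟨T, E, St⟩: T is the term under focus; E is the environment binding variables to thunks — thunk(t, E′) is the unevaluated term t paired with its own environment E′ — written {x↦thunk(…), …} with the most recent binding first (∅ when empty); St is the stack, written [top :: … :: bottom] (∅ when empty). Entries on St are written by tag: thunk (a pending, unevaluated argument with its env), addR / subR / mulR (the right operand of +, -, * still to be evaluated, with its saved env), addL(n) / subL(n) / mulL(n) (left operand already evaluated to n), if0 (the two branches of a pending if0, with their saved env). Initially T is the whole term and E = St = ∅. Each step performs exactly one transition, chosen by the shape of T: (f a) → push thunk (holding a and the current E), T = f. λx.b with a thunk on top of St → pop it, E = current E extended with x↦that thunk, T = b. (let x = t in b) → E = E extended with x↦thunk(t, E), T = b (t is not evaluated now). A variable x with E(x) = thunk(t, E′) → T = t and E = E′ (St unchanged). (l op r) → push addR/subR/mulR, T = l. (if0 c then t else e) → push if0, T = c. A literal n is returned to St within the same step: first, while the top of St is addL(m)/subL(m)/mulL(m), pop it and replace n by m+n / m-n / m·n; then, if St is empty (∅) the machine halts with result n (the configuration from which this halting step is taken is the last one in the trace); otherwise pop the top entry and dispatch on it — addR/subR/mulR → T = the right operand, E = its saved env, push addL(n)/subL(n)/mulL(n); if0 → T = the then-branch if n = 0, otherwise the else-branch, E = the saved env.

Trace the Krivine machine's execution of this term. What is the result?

0. <T=(let p = (4 - -4) in ((λx. 6) p)), E=∅, St=∅>
1. <T=((λx. 6) p), E={p↦thunk((4 - -4), ∅)}, St=∅>
2. <T=(λx. 6), E={p↦thunk((4 - -4), ∅)}, St=[thunk]>
3. <T=6, E={x↦thunk(p, {p↦thunk((4 - -4), ∅)}), p↦thunk((4 - -4), ∅)}, St=∅>
→ final value 6

Answer: 6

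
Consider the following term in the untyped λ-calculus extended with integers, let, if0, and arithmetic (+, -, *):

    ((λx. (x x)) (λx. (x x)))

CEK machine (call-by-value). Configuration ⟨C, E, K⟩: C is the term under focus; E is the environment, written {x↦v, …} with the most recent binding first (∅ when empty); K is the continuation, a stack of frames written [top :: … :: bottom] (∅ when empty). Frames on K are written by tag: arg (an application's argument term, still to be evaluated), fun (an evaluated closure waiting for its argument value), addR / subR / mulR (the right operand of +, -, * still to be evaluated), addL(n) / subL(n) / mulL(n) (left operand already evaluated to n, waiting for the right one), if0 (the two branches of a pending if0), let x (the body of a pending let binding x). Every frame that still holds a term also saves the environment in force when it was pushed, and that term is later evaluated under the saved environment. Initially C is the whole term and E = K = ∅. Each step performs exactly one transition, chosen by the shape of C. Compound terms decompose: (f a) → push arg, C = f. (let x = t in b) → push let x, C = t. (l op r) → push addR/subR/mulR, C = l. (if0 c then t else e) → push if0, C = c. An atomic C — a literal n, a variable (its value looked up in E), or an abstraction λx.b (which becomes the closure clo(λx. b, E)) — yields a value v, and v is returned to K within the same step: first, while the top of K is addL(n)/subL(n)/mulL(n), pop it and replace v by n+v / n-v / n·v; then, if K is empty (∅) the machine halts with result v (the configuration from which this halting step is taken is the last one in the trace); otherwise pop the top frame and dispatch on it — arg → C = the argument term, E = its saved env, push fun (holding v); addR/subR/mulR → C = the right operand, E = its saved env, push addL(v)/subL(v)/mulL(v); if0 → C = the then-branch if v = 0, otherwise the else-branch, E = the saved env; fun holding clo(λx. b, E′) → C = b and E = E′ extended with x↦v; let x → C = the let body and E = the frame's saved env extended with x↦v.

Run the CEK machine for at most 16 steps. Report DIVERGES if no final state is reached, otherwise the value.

Answer: DIVERGES (no final state within 16 steps)

Machine steps:
t=0: ⟨C=((λx. (x x)) (λx. (x x))); E=∅; K=∅⟩
t=1: ⟨C=(λx. (x x)); E=∅; K=[arg]⟩
t=2: ⟨C=(λx. (x x)); E=∅; K=[fun]⟩
t=3: ⟨C=(x x); E={x↦clo(λx. (x x), ∅)}; K=∅⟩
t=4: ⟨C=x; E={x↦clo(λx. (x x), ∅)}; K=[arg]⟩
t=5: ⟨C=x; E={x↦clo(λx. (x x), ∅)}; K=[fun]⟩
… configuration repeats with period 3 (steps 3–5 recur indefinitely) …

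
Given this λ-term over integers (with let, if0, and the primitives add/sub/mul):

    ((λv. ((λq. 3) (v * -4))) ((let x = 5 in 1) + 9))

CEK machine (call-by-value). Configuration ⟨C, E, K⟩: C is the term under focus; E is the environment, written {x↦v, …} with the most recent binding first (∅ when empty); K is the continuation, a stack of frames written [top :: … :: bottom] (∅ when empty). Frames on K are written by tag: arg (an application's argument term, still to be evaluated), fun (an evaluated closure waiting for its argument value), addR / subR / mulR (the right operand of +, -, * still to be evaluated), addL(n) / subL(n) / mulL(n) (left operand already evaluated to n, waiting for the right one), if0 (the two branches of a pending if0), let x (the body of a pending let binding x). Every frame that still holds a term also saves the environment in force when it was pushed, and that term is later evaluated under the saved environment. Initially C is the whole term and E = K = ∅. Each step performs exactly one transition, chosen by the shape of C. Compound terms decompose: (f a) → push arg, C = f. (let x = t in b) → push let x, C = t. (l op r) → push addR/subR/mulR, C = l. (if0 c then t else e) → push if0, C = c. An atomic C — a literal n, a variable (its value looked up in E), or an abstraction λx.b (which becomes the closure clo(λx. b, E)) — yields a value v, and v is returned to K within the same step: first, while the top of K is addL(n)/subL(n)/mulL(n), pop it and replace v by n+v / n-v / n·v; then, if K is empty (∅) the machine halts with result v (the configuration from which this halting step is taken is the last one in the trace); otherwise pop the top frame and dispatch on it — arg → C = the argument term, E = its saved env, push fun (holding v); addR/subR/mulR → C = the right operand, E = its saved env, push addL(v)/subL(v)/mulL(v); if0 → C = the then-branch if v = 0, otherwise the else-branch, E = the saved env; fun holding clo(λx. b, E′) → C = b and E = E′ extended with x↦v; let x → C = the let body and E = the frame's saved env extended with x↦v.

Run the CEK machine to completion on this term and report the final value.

step 0: <C=((λv. ((λq. 3) (v * -4))) ((let x = 5 in 1) + 9)), E=∅, K=∅>
step 1: <C=(λv. ((λq. 3) (v * -4))), E=∅, K=[arg]>
step 2: <C=((let x = 5 in 1) + 9), E=∅, K=[fun]>
step 3: <C=(let x = 5 in 1), E=∅, K=[addR :: fun]>
step 4: <C=5, E=∅, K=[let x :: addR :: fun]>
step 5: <C=1, E={x↦5}, K=[addR :: fun]>
step 6: <C=9, E=∅, K=[addL(1) :: fun]>
step 7: <C=((λq. 3) (v * -4)), E={v↦10}, K=∅>
step 8: <C=(λq. 3), E={v↦10}, K=[arg]>
step 9: <C=(v * -4), E={v↦10}, K=[fun]>
step 10: <C=v, E={v↦10}, K=[mulR :: fun]>
step 11: <C=-4, E={v↦10}, K=[mulL(10) :: fun]>
step 12: <C=3, E={q↦-40, v↦10}, K=∅>
→ final value 3

Answer: 3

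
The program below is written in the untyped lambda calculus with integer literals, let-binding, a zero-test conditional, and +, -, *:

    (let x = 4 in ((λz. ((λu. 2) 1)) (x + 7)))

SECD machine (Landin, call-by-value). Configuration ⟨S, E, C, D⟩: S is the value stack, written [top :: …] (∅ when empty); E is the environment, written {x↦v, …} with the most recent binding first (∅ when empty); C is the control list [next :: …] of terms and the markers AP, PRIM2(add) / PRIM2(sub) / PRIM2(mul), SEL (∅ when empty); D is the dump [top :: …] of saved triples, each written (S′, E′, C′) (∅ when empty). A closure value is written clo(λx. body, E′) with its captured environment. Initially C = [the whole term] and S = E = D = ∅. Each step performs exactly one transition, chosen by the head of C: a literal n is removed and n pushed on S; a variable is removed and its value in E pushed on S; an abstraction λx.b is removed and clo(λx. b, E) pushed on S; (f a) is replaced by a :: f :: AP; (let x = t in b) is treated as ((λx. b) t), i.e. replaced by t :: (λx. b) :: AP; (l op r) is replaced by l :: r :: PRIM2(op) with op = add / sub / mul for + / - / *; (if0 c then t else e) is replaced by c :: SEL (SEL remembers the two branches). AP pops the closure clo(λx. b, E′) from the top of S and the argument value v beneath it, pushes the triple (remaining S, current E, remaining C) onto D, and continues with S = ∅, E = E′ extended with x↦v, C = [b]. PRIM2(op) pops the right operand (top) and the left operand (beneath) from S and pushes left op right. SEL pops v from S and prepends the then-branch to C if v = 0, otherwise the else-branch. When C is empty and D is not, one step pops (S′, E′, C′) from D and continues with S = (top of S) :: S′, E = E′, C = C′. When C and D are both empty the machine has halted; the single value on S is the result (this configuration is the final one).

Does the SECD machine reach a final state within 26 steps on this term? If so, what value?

Answer: 2

Machine steps:
t=0: [S=∅ | E=∅ | C=[(let x = 4 in ((λz. ((λu. 2) 1)) (x + 7)))] | D=∅]
t=1: [S=∅ | E=∅ | C=[4 :: (λx. ((λz. ((λu. 2) 1)) (x + 7))) :: AP] | D=∅]
t=2: [S=[4] | E=∅ | C=[(λx. ((λz. ((λu. 2) 1)) (x + 7))) :: AP] | D=∅]
t=3: [S=[clo(λx. ((λz. ((λu. 2) 1)) (x + 7)), ∅) :: 4] | E=∅ | C=[AP] | D=∅]
t=4: [S=∅ | E={x↦4} | C=[((λz. ((λu. 2) 1)) (x + 7))] | D=[(∅, ∅, ∅)]]
t=5: [S=∅ | E={x↦4} | C=[(x + 7) :: (λz. ((λu. 2) 1)) :: AP] | D=[(∅, ∅, ∅)]]
t=6: [S=∅ | E={x↦4} | C=[x :: 7 :: PRIM2(add) :: (λz. ((λu. 2) 1)) :: AP] | D=[(∅, ∅, ∅)]]
t=7: [S=[4] | E={x↦4} | C=[7 :: PRIM2(add) :: (λz. ((λu. 2) 1)) :: AP] | D=[(∅, ∅, ∅)]]
t=8: [S=[7 :: 4] | E={x↦4} | C=[PRIM2(add) :: (λz. ((λu. 2) 1)) :: AP] | D=[(∅, ∅, ∅)]]
t=9: [S=[11] | E={x↦4} | C=[(λz. ((λu. 2) 1)) :: AP] | D=[(∅, ∅, ∅)]]
t=10: [S=[clo(λz. ((λu. 2) 1), {x↦4}) :: 11] | E={x↦4} | C=[AP] | D=[(∅, ∅, ∅)]]
t=11: [S=∅ | E={z↦11, x↦4} | C=[((λu. 2) 1)] | D=[(∅, {x↦4}, ∅) :: (∅, ∅, ∅)]]
t=12: [S=∅ | E={z↦11, x↦4} | C=[1 :: (λu. 2) :: AP] | D=[(∅, {x↦4}, ∅) :: (∅, ∅, ∅)]]
t=13: [S=[1] | E={z↦11, x↦4} | C=[(λu. 2) :: AP] | D=[(∅, {x↦4}, ∅) :: (∅, ∅, ∅)]]
t=14: [S=[clo(λu. 2, {z↦11, x↦4}) :: 1] | E={z↦11, x↦4} | C=[AP] | D=[(∅, {x↦4}, ∅) :: (∅, ∅, ∅)]]
t=15: [S=∅ | E={u↦1, z↦11, x↦4} | C=[2] | D=[(∅, {z↦11, x↦4}, ∅) :: (∅, {x↦4}, ∅) :: (∅, ∅, ∅)]]
t=16: [S=[2] | E={u↦1, z↦11, x↦4} | C=∅ | D=[(∅, {z↦11, x↦4}, ∅) :: (∅, {x↦4}, ∅) :: (∅, ∅, ∅)]]
t=17: [S=[2] | E={z↦11, x↦4} | C=∅ | D=[(∅, {x↦4}, ∅) :: (∅, ∅, ∅)]]
t=18: [S=[2] | E={x↦4} | C=∅ | D=[(∅, ∅, ∅)]]
t=19: [S=[2] | E=∅ | C=∅ | D=∅]
→ final value 2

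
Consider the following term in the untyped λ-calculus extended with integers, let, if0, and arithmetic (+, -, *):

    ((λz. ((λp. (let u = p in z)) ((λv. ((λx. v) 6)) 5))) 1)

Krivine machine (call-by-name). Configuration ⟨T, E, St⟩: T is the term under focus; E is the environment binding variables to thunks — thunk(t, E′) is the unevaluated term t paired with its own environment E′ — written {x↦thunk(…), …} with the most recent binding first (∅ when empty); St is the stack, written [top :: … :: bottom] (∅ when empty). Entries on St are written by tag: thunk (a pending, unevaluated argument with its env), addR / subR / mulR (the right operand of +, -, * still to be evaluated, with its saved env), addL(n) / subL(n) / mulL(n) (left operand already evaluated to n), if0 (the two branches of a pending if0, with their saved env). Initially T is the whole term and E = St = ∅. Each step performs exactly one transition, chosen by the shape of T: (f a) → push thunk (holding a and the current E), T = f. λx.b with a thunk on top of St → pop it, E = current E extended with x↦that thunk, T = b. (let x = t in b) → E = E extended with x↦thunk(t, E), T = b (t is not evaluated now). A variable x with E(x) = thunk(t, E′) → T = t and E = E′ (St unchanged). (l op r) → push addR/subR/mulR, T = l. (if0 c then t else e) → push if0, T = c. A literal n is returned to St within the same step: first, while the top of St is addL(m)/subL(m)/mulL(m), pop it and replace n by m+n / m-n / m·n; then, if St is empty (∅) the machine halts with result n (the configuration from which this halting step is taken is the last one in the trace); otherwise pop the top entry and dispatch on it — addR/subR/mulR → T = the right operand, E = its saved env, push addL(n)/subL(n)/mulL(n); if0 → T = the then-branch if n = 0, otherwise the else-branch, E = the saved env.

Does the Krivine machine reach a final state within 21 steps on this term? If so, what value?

step 0: ⟨T=((λz. ((λp. (let u = p in z)) ((λv. ((λx. v) 6)) 5))) 1); E=∅; St=∅⟩
step 1: ⟨T=(λz. ((λp. (let u = p in z)) ((λv. ((λx. v) 6)) 5))); E=∅; St=[thunk]⟩
step 2: ⟨T=((λp. (let u = p in z)) ((λv. ((λx. v) 6)) 5)); E={z↦thunk(1, ∅)}; St=∅⟩
step 3: ⟨T=(λp. (let u = p in z)); E={z↦thunk(1, ∅)}; St=[thunk]⟩
step 4: ⟨T=(let u = p in z); E={p↦thunk(((λv. ((λx. v) 6)) 5), {z↦thunk(1, ∅)}), z↦thunk(1, ∅)}; St=∅⟩
step 5: ⟨T=z; E={u↦thunk(p, {p↦thunk(((λv. ((λx. v) 6)) 5), {z↦thunk(1, ∅)}), z↦thunk(1, ∅)}), p↦thunk(((λv. ((λx. v) 6)) 5), {z↦thunk(1, ∅)}), z↦thunk(1, ∅)}; St=∅⟩
step 6: ⟨T=1; E=∅; St=∅⟩
→ final value 1

Answer: 1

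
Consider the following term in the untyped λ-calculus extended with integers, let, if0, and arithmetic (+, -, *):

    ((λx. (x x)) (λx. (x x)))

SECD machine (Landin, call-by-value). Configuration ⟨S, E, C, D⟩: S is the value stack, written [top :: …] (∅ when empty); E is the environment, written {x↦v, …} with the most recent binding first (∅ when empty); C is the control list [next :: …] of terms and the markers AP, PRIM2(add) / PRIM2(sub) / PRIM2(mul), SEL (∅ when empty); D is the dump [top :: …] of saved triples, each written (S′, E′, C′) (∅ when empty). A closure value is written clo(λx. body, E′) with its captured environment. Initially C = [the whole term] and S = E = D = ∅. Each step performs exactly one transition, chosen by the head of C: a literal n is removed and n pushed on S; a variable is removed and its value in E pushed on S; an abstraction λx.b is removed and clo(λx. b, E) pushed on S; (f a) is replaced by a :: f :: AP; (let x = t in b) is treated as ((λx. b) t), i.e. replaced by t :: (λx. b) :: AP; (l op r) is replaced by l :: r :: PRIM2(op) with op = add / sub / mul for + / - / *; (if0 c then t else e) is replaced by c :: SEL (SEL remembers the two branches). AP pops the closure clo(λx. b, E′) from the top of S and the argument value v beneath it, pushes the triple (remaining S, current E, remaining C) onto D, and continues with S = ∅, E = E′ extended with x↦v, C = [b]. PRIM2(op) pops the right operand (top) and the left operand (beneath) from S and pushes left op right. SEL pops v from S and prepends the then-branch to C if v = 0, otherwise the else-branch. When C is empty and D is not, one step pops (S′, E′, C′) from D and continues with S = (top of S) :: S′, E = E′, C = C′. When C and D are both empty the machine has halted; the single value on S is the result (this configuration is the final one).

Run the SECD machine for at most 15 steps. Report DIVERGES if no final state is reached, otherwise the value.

Answer: DIVERGES (no final state within 15 steps)

Machine steps:
t=0: [S=∅ | E=∅ | C=[((λx. (x x)) (λx. (x x)))] | D=∅]
t=1: [S=∅ | E=∅ | C=[(λx. (x x)) :: (λx. (x x)) :: AP] | D=∅]
t=2: [S=[clo(λx. (x x), ∅)] | E=∅ | C=[(λx. (x x)) :: AP] | D=∅]
t=3: [S=[clo(λx. (x x), ∅) :: clo(λx. (x x), ∅)] | E=∅ | C=[AP] | D=∅]
t=4: [S=∅ | E={x↦clo(λx. (x x), ∅)} | C=[(x x)] | D=[(∅, ∅, ∅)]]
t=5: [S=∅ | E={x↦clo(λx. (x x), ∅)} | C=[x :: x :: AP] | D=[(∅, ∅, ∅)]]
t=6: [S=[clo(λx. (x x), ∅)] | E={x↦clo(λx. (x x), ∅)} | C=[x :: AP] | D=[(∅, ∅, ∅)]]
t=7: [S=[clo(λx. (x x), ∅) :: clo(λx. (x x), ∅)] | E={x↦clo(λx. (x x), ∅)} | C=[AP] | D=[(∅, ∅, ∅)]]
t=8: [S=∅ | E={x↦clo(λx. (x x), ∅)} | C=[(x x)] | D=[(∅, {x↦clo(λx. (x x), ∅)}, ∅) :: (∅, ∅, ∅)]]
t=9: [S=∅ | E={x↦clo(λx. (x x), ∅)} | C=[x :: x :: AP] | D=[(∅, {x↦clo(λx. (x x), ∅)}, ∅) :: (∅, ∅, ∅)]]
t=10: [S=[clo(λx. (x x), ∅)] | E={x↦clo(λx. (x x), ∅)} | C=[x :: AP] | D=[(∅, {x↦clo(λx. (x x), ∅)}, ∅) :: (∅, ∅, ∅)]]
t=11: [S=[clo(λx. (x x), ∅) :: clo(λx. (x x), ∅)] | E={x↦clo(λx. (x x), ∅)} | C=[AP] | D=[(∅, {x↦clo(λx. (x x), ∅)}, ∅) :: (∅, ∅, ∅)]]
t=12: [S=∅ | E={x↦clo(λx. (x x), ∅)} | C=[(x x)] | D=[(∅, {x↦clo(λx. (x x), ∅)}, ∅) :: (∅, {x↦clo(λx. (x x), ∅)}, ∅) :: (∅, ∅, ∅)]]
t=13: [S=∅ | E={x↦clo(λx. (x x), ∅)} | C=[x :: x :: AP] | D=[(∅, {x↦clo(λx. (x x), ∅)}, ∅) :: (∅, {x↦clo(λx. (x x), ∅)}, ∅) :: (∅, ∅, ∅)]]
t=14: [S=[clo(λx. (x x), ∅)] | E={x↦clo(λx. (x x), ∅)} | C=[x :: AP] | D=[(∅, {x↦clo(λx. (x x), ∅)}, ∅) :: (∅, {x↦clo(λx. (x x), ∅)}, ∅) :: (∅, ∅, ∅)]]
t=15: [S=[clo(λx. (x x), ∅) :: clo(λx. (x x), ∅)] | E={x↦clo(λx. (x x), ∅)} | C=[AP] | D=[(∅, {x↦clo(λx. (x x), ∅)}, ∅) :: (∅, {x↦clo(λx. (x x), ∅)}, ∅) :: (∅, ∅, ∅)]]
→ 15 transitions taken and the configuration is still not final: no result within 15 steps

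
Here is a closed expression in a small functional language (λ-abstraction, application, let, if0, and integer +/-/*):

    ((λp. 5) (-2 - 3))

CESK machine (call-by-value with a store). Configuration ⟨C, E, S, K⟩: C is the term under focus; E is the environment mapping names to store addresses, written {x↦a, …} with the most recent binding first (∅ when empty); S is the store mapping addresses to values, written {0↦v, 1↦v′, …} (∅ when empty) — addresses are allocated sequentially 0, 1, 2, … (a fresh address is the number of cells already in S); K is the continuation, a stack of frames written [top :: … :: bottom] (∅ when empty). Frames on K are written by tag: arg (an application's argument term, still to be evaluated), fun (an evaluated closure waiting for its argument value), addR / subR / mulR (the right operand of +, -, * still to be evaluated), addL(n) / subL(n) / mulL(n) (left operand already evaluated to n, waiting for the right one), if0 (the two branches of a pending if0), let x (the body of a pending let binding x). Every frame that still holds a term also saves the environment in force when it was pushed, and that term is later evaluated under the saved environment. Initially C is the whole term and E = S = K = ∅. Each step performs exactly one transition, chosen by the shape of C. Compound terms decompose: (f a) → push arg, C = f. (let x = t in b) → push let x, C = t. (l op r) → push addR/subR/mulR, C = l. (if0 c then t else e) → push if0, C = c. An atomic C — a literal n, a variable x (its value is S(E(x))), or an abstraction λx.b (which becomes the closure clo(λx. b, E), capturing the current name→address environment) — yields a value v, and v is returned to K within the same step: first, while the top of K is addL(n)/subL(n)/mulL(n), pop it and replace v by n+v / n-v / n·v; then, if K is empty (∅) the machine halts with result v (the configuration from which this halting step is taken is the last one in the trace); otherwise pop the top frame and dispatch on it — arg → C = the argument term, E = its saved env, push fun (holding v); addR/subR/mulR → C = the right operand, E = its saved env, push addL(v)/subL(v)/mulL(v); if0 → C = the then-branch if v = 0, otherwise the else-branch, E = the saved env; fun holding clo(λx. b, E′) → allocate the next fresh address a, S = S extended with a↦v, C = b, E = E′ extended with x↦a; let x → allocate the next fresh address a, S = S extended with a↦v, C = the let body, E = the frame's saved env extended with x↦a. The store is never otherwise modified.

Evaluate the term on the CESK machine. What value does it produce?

Answer: 5

Machine steps:
[0] ⟨C=((λp. 5) (-2 - 3)); E=∅; S=∅; K=∅⟩
[1] ⟨C=(λp. 5); E=∅; S=∅; K=[arg]⟩
[2] ⟨C=(-2 - 3); E=∅; S=∅; K=[fun]⟩
[3] ⟨C=-2; E=∅; S=∅; K=[subR :: fun]⟩
[4] ⟨C=3; E=∅; S=∅; K=[subL(-2) :: fun]⟩
[5] ⟨C=5; E={p↦0}; S={0↦-5}; K=∅⟩
→ final value 5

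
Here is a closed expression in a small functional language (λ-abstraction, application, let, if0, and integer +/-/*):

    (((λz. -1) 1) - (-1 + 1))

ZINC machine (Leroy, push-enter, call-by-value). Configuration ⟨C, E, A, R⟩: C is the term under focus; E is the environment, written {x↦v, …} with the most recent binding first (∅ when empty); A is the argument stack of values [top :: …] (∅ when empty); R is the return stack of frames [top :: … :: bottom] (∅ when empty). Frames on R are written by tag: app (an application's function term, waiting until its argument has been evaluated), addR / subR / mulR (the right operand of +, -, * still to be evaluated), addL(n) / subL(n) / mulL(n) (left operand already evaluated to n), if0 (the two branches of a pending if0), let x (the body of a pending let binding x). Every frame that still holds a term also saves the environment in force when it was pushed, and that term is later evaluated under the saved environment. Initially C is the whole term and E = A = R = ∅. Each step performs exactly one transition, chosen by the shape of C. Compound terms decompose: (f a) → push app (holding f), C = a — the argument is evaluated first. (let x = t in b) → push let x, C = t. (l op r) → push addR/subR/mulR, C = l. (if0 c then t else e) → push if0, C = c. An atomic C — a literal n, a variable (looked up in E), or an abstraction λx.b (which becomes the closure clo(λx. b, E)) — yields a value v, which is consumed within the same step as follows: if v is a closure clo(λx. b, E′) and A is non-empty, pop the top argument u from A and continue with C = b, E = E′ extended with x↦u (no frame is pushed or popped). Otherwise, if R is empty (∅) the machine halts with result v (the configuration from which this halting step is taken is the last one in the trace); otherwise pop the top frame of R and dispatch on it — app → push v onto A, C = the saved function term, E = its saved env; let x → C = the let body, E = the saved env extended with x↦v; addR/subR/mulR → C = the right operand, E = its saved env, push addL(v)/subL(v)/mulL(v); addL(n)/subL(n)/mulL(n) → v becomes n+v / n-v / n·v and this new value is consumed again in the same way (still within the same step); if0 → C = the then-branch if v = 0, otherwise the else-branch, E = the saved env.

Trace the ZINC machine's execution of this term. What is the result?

[0] ⟨C=(((λz. -1) 1) - (-1 + 1)); E=∅; A=∅; R=∅⟩
[1] ⟨C=((λz. -1) 1); E=∅; A=∅; R=[subR]⟩
[2] ⟨C=1; E=∅; A=∅; R=[app :: subR]⟩
[3] ⟨C=(λz. -1); E=∅; A=[1]; R=[subR]⟩
[4] ⟨C=-1; E={z↦1}; A=∅; R=[subR]⟩
[5] ⟨C=(-1 + 1); E=∅; A=∅; R=[subL(-1)]⟩
[6] ⟨C=-1; E=∅; A=∅; R=[addR :: subL(-1)]⟩
[7] ⟨C=1; E=∅; A=∅; R=[addL(-1) :: subL(-1)]⟩
→ final value -1

Answer: -1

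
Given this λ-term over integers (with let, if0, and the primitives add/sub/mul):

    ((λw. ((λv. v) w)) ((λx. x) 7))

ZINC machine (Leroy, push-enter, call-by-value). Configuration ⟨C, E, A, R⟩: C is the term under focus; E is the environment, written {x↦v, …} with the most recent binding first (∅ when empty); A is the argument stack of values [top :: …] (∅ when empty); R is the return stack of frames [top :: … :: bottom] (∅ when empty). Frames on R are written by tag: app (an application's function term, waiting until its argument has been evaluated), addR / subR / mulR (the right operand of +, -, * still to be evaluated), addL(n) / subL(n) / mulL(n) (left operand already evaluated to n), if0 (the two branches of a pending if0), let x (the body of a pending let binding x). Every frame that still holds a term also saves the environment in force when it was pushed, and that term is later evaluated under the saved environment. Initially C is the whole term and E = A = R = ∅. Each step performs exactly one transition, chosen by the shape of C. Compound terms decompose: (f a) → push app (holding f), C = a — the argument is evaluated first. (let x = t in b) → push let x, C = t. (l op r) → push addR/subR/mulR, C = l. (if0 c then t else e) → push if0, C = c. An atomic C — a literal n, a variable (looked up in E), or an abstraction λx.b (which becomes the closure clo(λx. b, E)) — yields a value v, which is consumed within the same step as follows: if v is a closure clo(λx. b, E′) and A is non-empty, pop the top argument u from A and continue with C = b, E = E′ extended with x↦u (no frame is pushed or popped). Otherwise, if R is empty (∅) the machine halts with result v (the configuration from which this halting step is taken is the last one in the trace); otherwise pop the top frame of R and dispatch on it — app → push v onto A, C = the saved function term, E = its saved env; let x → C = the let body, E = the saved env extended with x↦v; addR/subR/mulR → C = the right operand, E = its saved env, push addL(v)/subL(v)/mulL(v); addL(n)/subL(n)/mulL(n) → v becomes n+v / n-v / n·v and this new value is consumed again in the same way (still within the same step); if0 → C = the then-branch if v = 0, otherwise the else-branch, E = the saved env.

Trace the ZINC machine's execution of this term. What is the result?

Answer: 7

Derivation:
t=0: ⟨C=((λw. ((λv. v) w)) ((λx. x) 7)); E=∅; A=∅; R=∅⟩
t=1: ⟨C=((λx. x) 7); E=∅; A=∅; R=[app]⟩
t=2: ⟨C=7; E=∅; A=∅; R=[app :: app]⟩
t=3: ⟨C=(λx. x); E=∅; A=[7]; R=[app]⟩
t=4: ⟨C=x; E={x↦7}; A=∅; R=[app]⟩
t=5: ⟨C=(λw. ((λv. v) w)); E=∅; A=[7]; R=∅⟩
t=6: ⟨C=((λv. v) w); E={w↦7}; A=∅; R=∅⟩
t=7: ⟨C=w; E={w↦7}; A=∅; R=[app]⟩
t=8: ⟨C=(λv. v); E={w↦7}; A=[7]; R=∅⟩
t=9: ⟨C=v; E={v↦7, w↦7}; A=∅; R=∅⟩
→ final value 7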